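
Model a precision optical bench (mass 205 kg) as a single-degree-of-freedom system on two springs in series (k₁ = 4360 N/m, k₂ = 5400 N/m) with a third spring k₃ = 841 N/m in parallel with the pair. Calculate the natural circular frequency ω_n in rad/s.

3.98 rad/s

Series pair: k_s = k₁k₂/(k₁+k₂) = (4360)(5400)/(4360 + 5400) = 2412 N/m. In parallel with k₃: k_eq = 2412 + 841 = 3253 N/m.
ω_n = √(k_eq/m) = √(3253/205) = √15.87 = 3.984 rad/s.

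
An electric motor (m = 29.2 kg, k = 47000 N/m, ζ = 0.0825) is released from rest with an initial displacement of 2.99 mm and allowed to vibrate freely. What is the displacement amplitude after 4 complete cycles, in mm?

0.373 mm

Logarithmic decrement δ = 2πζ/√(1 − ζ²) = 2π × 0.08250/√(1 − 0.00681) = 0.5201.
After n cycles, x_n/x₀ = e^(−nδ), so x_4 = 2.99 × e^(−4 × 0.5201) = 2.99 × 0.1249 = 0.3733 mm.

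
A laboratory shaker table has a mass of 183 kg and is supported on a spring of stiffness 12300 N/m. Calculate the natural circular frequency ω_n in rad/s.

ω_n = √(k/m) = √(12300/183) = √67.21 = 8.198 rad/s.

8.20 rad/s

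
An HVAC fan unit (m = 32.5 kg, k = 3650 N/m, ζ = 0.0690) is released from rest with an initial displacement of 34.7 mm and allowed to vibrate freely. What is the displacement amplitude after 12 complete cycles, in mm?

Logarithmic decrement δ = 2πζ/√(1 − ζ²) = 2π × 0.06900/√(1 − 0.00476) = 0.4346.
After n cycles, x_n/x₀ = e^(−nδ), so x_12 = 34.7 × e^(−12 × 0.4346) = 34.7 × 0.005435 = 0.1886 mm.

0.189 mm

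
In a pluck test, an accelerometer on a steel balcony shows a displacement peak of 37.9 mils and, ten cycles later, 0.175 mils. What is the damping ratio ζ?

0.0853

Logarithmic decrement δ = (1/n)·ln(x₀/x_n) = (1/10)·ln(37.9/0.175) = (1/10)·ln(216.6) = 0.5378.
ζ = δ/√(4π² + δ²) = 0.5378/√(39.48 + 0.289) = 0.5378/6.306 = 0.08528.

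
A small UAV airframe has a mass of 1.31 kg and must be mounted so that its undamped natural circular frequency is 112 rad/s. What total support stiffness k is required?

16400 N/m

k = m·ω_n² = 1.31 × 112.0² = 1.31 × 12540 = 16430 N/m.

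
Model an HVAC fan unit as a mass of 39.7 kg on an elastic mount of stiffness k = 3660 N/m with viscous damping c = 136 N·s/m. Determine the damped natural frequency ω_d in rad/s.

ω_n = √(k/m) = √(3660/39.7) = 9.602 rad/s.
Critical damping c_c = 2√(k·m) = 2√(3660 × 39.7) = 762.4 N·s/m, so ζ = c/c_c = 136/762.4 = 0.1784.
ω_d = ω_n√(1 − ζ²) = 9.602 × √(1 − 0.0318) = 9.448 rad/s.

9.45 rad/s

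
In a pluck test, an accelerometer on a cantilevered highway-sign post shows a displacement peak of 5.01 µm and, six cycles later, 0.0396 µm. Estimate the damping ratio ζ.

Logarithmic decrement δ = (1/n)·ln(x₀/x_n) = (1/6)·ln(5.01/0.0396) = (1/6)·ln(126.5) = 0.8067.
ζ = δ/√(4π² + δ²) = 0.8067/√(39.48 + 0.651) = 0.8067/6.335 = 0.1273.

0.127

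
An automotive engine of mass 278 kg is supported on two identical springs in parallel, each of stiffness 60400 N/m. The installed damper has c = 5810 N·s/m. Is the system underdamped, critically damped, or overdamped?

Parallel springs add: k_eq = 2 × 60400 = 120800 N/m.
c_c = 2√(k_eq·m) = 11590 N·s/m; ζ = c/c_c = 5810/11590 = 0.501.
Since ζ < 1 the system is underdamped.

underdamped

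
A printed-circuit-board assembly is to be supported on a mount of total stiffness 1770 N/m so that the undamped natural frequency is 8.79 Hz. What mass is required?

ω_n = 2πf_n = 2π × 8.79 = 55.23 rad/s.
m = k/ω_n² = 1770/55.23² = 1770/3050 = 0.5803 kg.

0.580 kg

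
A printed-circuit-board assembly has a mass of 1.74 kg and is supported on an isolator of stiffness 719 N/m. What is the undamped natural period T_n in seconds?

ω_n = √(k/m) = √(719.0/1.74) = √413.2 = 20.33 rad/s.
T_n = 2π/ω_n = 6.283/20.33 = 0.3091 s.

0.309 s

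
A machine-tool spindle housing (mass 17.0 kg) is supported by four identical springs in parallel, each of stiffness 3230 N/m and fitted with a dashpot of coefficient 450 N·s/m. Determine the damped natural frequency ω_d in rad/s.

Parallel springs add: k_eq = 4 × 3230 = 12920 N/m.
ω_n = √(k_eq/m) = √(12920/17.0) = 27.57 rad/s.
Critical damping c_c = 2√(k_eq·m) = 2√(12920 × 17.0) = 937.3 N·s/m, so ζ = c/c_c = 450/937.3 = 0.4801.
ω_d = ω_n√(1 − ζ²) = 27.57 × √(1 − 0.230) = 24.18 rad/s.

24.2 rad/s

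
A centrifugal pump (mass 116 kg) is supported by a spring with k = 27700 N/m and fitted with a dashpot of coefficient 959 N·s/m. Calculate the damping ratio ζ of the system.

ω_n = √(k/m) = √(27700/116) = 15.45 rad/s.
Critical damping c_c = 2√(k·m) = 2√(27700 × 116) = 3585 N·s/m, so ζ = c/c_c = 959/3585 = 0.2675.

0.267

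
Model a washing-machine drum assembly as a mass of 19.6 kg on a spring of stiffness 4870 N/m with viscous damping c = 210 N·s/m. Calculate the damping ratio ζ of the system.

0.340

ω_n = √(k/m) = √(4870/19.6) = 15.76 rad/s.
Critical damping c_c = 2√(k·m) = 2√(4870 × 19.6) = 617.9 N·s/m, so ζ = c/c_c = 210/617.9 = 0.3399.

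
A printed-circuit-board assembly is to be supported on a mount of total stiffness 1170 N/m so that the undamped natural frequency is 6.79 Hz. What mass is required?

0.643 kg

ω_n = 2πf_n = 2π × 6.79 = 42.66 rad/s.
m = k/ω_n² = 1170/42.66² = 1170/1820 = 0.6428 kg.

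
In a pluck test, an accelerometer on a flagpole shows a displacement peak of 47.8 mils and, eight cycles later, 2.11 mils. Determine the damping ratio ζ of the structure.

0.0620

Logarithmic decrement δ = (1/n)·ln(x₀/x_n) = (1/8)·ln(47.8/2.11) = (1/8)·ln(22.65) = 0.3900.
ζ = δ/√(4π² + δ²) = 0.3900/√(39.48 + 0.152) = 0.3900/6.295 = 0.06196.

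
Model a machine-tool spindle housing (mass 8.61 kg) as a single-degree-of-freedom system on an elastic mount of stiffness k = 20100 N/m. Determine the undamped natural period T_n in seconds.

ω_n = √(k/m) = √(20100/8.61) = √2334 = 48.32 rad/s.
T_n = 2π/ω_n = 6.283/48.32 = 0.1300 s.

0.130 s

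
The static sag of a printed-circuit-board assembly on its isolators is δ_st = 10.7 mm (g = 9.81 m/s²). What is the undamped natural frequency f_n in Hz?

ω_n = √(g/δ_st) = √(9.81/0.0107) = √916.8 = 30.28 rad/s.
f_n = ω_n/(2π) = 30.28/6.283 = 4.819 Hz.

4.82 Hz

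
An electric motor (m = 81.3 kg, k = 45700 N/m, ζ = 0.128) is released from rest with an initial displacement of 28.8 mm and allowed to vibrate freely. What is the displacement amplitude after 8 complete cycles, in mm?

0.0439 mm

Logarithmic decrement δ = 2πζ/√(1 − ζ²) = 2π × 0.1280/√(1 − 0.0164) = 0.8109.
After n cycles, x_n/x₀ = e^(−nδ), so x_8 = 28.8 × e^(−8 × 0.8109) = 28.8 × 0.001523 = 0.04385 mm.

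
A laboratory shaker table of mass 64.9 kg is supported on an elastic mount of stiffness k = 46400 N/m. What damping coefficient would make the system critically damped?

c_c = 2√(k·m) = 2√(46400 × 64.9) = 2 × 1735 = 3471 N·s/m.

3470 N·s/m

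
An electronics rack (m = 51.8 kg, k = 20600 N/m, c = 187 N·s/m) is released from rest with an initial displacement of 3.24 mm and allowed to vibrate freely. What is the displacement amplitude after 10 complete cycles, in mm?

ζ = c/(2√(km)) = 187/(2√(20600 × 51.8)) = 187/2066 = 0.09051.
Logarithmic decrement δ = 2πζ/√(1 − ζ²) = 2π × 0.09051/√(1 − 0.00819) = 0.5711.
After n cycles, x_n/x₀ = e^(−nδ), so x_10 = 3.24 × e^(−10 × 0.5711) = 3.24 × 0.003311 = 0.01073 mm.

0.0107 mm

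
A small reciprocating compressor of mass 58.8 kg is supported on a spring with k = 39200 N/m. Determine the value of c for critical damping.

3040 N·s/m

c_c = 2√(k·m) = 2√(39200 × 58.8) = 2 × 1518 = 3036 N·s/m.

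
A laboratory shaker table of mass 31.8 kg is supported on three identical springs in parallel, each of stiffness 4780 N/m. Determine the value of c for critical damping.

Parallel springs add: k_eq = 3 × 4780 = 14340 N/m.
c_c = 2√(k_eq·m) = 2√(14340 × 31.8) = 2 × 675.3 = 1351 N·s/m.

1350 N·s/m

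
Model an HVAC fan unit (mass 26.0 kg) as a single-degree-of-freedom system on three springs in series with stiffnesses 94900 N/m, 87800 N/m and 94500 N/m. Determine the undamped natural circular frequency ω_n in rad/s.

Series springs: 1/k_eq = 1/94900 + 1/87800 + 1/94500 = 3.251×10^-5, so k_eq = 30760 N/m.
ω_n = √(k_eq/m) = √(30760/26.0) = √1183 = 34.40 rad/s.

34.4 rad/s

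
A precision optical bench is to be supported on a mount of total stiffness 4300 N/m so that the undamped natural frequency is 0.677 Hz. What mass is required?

238 kg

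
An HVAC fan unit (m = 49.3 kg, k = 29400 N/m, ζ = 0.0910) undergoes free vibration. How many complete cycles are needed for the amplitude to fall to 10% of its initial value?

Logarithmic decrement δ = 2πζ/√(1 − ζ²) = 2π × 0.09100/√(1 − 0.00828) = 0.5742.
x_n/x₀ = e^(−nδ) ≤ 0.1; take ln: n ≥ ln(1/0.1)/δ = 2.303/0.5742 = 4.010.
So 5 complete cycles are required.

5 cycles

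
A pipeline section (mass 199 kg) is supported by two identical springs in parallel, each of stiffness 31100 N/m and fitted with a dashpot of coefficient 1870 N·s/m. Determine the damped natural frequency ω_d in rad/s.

17.0 rad/s

Parallel springs add: k_eq = 2 × 31100 = 62200 N/m.
ω_n = √(k_eq/m) = √(62200/199) = 17.68 rad/s.
Critical damping c_c = 2√(k_eq·m) = 2√(62200 × 199) = 7036 N·s/m, so ζ = c/c_c = 1870/7036 = 0.2658.
ω_d = ω_n√(1 − ζ²) = 17.68 × √(1 − 0.0706) = 17.04 rad/s.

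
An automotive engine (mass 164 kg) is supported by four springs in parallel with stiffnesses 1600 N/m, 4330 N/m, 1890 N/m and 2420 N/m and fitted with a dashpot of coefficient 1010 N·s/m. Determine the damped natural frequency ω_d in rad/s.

Parallel springs add: k_eq = 1600 + 4330 + 1890 + 2420 = 10240 N/m.
ω_n = √(k_eq/m) = √(10240/164) = 7.902 rad/s.
Critical damping c_c = 2√(k_eq·m) = 2√(10240 × 164) = 2592 N·s/m, so ζ = c/c_c = 1010/2592 = 0.3897.
ω_d = ω_n√(1 − ζ²) = 7.902 × √(1 − 0.152) = 7.277 rad/s.

7.28 rad/s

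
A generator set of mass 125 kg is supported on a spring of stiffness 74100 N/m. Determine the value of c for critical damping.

c_c = 2√(k·m) = 2√(74100 × 125) = 2 × 3043 = 6087 N·s/m.

6090 N·s/m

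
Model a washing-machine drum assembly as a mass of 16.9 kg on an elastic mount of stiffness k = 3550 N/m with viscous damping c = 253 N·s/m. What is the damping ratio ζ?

ω_n = √(k/m) = √(3550/16.9) = 14.49 rad/s.
Critical damping c_c = 2√(k·m) = 2√(3550 × 16.9) = 489.9 N·s/m, so ζ = c/c_c = 253/489.9 = 0.5165.

0.516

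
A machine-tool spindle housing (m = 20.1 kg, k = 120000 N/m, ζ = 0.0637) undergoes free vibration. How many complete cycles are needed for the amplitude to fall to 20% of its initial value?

5 cycles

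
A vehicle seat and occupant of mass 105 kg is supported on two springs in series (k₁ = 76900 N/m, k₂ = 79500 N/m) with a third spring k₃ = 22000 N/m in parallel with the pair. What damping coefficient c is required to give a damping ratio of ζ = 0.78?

Series pair: k_s = k₁k₂/(k₁+k₂) = (76900)(79500)/(76900 + 79500) = 39090 N/m. In parallel with k₃: k_eq = 39090 + 22000 = 61090 N/m.
c_c = 2√(k_eq·m) = 2√(61090 × 105) = 5065 N·s/m.
c = ζ·c_c = 0.78 × 5065 = 3951 N·s/m.

3950 N·s/m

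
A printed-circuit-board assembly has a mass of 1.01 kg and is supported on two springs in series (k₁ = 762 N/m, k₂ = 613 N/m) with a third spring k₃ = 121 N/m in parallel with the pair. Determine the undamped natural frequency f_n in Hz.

3.40 Hz

Series pair: k_s = k₁k₂/(k₁+k₂) = (762)(613)/(762 + 613) = 339.7 N/m. In parallel with k₃: k_eq = 339.7 + 121 = 460.7 N/m.
ω_n = √(k_eq/m) = √(460.7/1.01) = √456.2 = 21.36 rad/s.
f_n = ω_n/(2π) = 21.36/6.283 = 3.399 Hz.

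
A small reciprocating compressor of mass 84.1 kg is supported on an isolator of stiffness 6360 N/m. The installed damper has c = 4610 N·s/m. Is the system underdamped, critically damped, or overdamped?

c_c = 2√(k·m) = 1463 N·s/m; ζ = c/c_c = 4610/1463 = 3.15.
Since ζ > 1 the system is overdamped.

overdamped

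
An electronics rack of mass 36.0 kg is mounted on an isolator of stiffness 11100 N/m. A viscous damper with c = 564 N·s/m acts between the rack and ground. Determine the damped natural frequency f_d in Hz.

ω_n = √(k/m) = √(11100/36.0) = 17.56 rad/s.
Critical damping c_c = 2√(k·m) = 2√(11100 × 36.0) = 1264 N·s/m, so ζ = c/c_c = 564/1264 = 0.4461.
ω_d = ω_n√(1 − ζ²) = 17.56 × √(1 − 0.199) = 15.72 rad/s.
f_d = ω_d/(2π) = 2.501 Hz.

2.50 Hz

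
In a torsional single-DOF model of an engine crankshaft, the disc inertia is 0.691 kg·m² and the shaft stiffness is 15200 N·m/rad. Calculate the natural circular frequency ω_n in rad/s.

148 rad/s

ω_n = √(k_t/J) = √(15200/0.691) = √22000 = 148.3 rad/s.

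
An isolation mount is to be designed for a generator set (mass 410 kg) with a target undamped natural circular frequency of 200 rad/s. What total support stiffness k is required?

k = m·ω_n² = 410 × 200.0² = 410 × 40000 = 16400000 N/m.

16400000 N/m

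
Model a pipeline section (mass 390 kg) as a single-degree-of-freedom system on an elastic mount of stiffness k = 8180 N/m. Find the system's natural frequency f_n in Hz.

0.729 Hz

ω_n = √(k/m) = √(8180/390) = √20.97 = 4.580 rad/s.
f_n = ω_n/(2π) = 4.580/6.283 = 0.7289 Hz.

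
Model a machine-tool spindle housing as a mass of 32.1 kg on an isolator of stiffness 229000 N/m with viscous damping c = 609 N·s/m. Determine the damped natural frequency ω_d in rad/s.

ω_n = √(k/m) = √(229000/32.1) = 84.46 rad/s.
Critical damping c_c = 2√(k·m) = 2√(229000 × 32.1) = 5423 N·s/m, so ζ = c/c_c = 609/5423 = 0.1123.
ω_d = ω_n√(1 − ζ²) = 84.46 × √(1 − 0.0126) = 83.93 rad/s.

83.9 rad/s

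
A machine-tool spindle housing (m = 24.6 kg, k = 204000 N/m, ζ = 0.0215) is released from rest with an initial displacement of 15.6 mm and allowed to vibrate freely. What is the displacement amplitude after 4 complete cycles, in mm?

Logarithmic decrement δ = 2πζ/√(1 − ζ²) = 2π × 0.02150/√(1 − 0.000462) = 0.1351.
After n cycles, x_n/x₀ = e^(−nδ), so x_4 = 15.6 × e^(−4 × 0.1351) = 15.6 × 0.5825 = 9.087 mm.

9.09 mm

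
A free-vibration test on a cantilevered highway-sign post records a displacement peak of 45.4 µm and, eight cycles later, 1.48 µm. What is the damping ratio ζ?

Logarithmic decrement δ = (1/n)·ln(x₀/x_n) = (1/8)·ln(45.4/1.48) = (1/8)·ln(30.68) = 0.4279.
ζ = δ/√(4π² + δ²) = 0.4279/√(39.48 + 0.183) = 0.4279/6.298 = 0.06795.

0.0680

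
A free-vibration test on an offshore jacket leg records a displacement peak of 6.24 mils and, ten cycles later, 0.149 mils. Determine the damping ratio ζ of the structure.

Logarithmic decrement δ = (1/n)·ln(x₀/x_n) = (1/10)·ln(6.24/0.149) = (1/10)·ln(41.88) = 0.3735.
ζ = δ/√(4π² + δ²) = 0.3735/√(39.48 + 0.139) = 0.3735/6.294 = 0.05934.

0.0593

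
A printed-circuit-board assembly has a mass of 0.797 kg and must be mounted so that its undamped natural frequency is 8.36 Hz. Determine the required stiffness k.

2200 N/m

ω_n = 2πf_n = 2π × 8.36 = 52.53 rad/s.
k = m·ω_n² = 0.797 × 52.53² = 0.797 × 2759 = 2199 N/m.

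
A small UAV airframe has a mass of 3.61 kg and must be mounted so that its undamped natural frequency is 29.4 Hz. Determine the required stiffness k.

123000 N/m

ω_n = 2πf_n = 2π × 29.4 = 184.7 rad/s.
k = m·ω_n² = 3.61 × 184.7² = 3.61 × 34120 = 123200 N/m.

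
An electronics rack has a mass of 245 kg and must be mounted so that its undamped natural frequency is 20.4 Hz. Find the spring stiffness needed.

ω_n = 2πf_n = 2π × 20.4 = 128.2 rad/s.
k = m·ω_n² = 245 × 128.2² = 245 × 16430 = 4025000 N/m.

4030000 N/m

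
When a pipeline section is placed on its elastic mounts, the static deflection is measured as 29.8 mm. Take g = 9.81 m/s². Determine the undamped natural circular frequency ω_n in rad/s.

18.1 rad/s

ω_n = √(g/δ_st) = √(9.81/0.0298) = √329.2 = 18.14 rad/s.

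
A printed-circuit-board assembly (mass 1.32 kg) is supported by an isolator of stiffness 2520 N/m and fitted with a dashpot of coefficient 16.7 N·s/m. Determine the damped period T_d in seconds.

ω_n = √(k/m) = √(2520/1.32) = 43.69 rad/s.
Critical damping c_c = 2√(k·m) = 2√(2520 × 1.32) = 115.3 N·s/m, so ζ = c/c_c = 16.7/115.3 = 0.1448.
ω_d = ω_n√(1 − ζ²) = 43.69 × √(1 − 0.0210) = 43.23 rad/s.
T_d = 2π/ω_d = 0.1453 s.

0.145 s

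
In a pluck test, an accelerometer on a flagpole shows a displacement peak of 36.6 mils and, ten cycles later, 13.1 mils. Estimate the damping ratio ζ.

0.0163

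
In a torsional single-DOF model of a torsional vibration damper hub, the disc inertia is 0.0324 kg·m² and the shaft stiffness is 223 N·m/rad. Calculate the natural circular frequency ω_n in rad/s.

83.0 rad/s

ω_n = √(k_t/J) = √(223/0.0324) = √6883 = 82.96 rad/s.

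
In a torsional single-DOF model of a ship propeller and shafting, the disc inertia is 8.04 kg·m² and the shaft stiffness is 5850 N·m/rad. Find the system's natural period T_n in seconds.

ω_n = √(k_t/J) = √(5850/8.04) = √727.6 = 26.97 rad/s.
T_n = 2π/ω_n = 6.283/26.97 = 0.2329 s.

0.233 s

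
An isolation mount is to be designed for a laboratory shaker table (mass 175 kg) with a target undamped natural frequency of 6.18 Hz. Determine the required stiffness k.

ω_n = 2πf_n = 2π × 6.18 = 38.83 rad/s.
k = m·ω_n² = 175 × 38.83² = 175 × 1508 = 263900 N/m.

264000 N/m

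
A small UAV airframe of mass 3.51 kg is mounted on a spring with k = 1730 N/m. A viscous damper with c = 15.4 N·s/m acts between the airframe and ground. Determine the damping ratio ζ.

0.0988

ω_n = √(k/m) = √(1730/3.51) = 22.20 rad/s.
Critical damping c_c = 2√(k·m) = 2√(1730 × 3.51) = 155.8 N·s/m, so ζ = c/c_c = 15.4/155.8 = 0.09881.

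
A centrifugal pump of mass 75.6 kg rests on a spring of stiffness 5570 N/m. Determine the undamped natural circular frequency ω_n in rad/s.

8.58 rad/s

ω_n = √(k/m) = √(5570/75.6) = √73.68 = 8.584 rad/s.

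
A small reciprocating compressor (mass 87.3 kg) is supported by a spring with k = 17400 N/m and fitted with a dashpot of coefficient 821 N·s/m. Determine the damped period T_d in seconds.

0.472 s

ω_n = √(k/m) = √(17400/87.3) = 14.12 rad/s.
Critical damping c_c = 2√(k·m) = 2√(17400 × 87.3) = 2465 N·s/m, so ζ = c/c_c = 821/2465 = 0.3331.
ω_d = ω_n√(1 − ζ²) = 14.12 × √(1 − 0.111) = 13.31 rad/s.
T_d = 2π/ω_d = 0.4720 s.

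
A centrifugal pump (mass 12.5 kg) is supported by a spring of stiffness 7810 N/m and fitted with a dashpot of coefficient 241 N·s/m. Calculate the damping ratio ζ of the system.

ω_n = √(k/m) = √(7810/12.5) = 25.00 rad/s.
Critical damping c_c = 2√(k·m) = 2√(7810 × 12.5) = 624.9 N·s/m, so ζ = c/c_c = 241/624.9 = 0.3857.

0.386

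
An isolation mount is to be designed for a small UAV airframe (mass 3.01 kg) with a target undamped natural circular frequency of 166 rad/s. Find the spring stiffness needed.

82900 N/m

k = m·ω_n² = 3.01 × 166.0² = 3.01 × 27560 = 82940 N/m.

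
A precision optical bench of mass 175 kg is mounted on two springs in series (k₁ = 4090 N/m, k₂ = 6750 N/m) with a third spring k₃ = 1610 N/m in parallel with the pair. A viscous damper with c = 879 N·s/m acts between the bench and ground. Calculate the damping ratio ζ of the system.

0.515

Series pair: k_s = k₁k₂/(k₁+k₂) = (4090)(6750)/(4090 + 6750) = 2547 N/m. In parallel with k₃: k_eq = 2547 + 1610 = 4157 N/m.
ω_n = √(k_eq/m) = √(4157/175) = 4.874 rad/s.
Critical damping c_c = 2√(k_eq·m) = 2√(4157 × 175) = 1706 N·s/m, so ζ = c/c_c = 879/1706 = 0.5153.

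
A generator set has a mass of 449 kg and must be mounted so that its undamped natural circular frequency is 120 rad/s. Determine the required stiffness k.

k = m·ω_n² = 449 × 120.0² = 449 × 14400 = 6466000 N/m.

6470000 N/m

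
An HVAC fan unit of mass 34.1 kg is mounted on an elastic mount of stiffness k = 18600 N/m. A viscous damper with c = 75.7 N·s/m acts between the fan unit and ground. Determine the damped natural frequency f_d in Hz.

ω_n = √(k/m) = √(18600/34.1) = 23.35 rad/s.
Critical damping c_c = 2√(k·m) = 2√(18600 × 34.1) = 1593 N·s/m, so ζ = c/c_c = 75.7/1593 = 0.04753.
ω_d = ω_n√(1 − ζ²) = 23.35 × √(1 − 0.00226) = 23.33 rad/s.
f_d = ω_d/(2π) = 3.713 Hz.

3.71 Hz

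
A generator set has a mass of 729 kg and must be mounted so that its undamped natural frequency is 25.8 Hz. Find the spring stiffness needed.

19200000 N/m

ω_n = 2πf_n = 2π × 25.8 = 162.1 rad/s.
k = m·ω_n² = 729 × 162.1² = 729 × 26280 = 19160000 N/m.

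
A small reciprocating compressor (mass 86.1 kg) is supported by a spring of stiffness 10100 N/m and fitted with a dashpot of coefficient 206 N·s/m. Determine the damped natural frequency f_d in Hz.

ω_n = √(k/m) = √(10100/86.1) = 10.83 rad/s.
Critical damping c_c = 2√(k·m) = 2√(10100 × 86.1) = 1865 N·s/m, so ζ = c/c_c = 206/1865 = 0.1105.
ω_d = ω_n√(1 − ζ²) = 10.83 × √(1 − 0.0122) = 10.76 rad/s.
f_d = ω_d/(2π) = 1.713 Hz.

1.71 Hz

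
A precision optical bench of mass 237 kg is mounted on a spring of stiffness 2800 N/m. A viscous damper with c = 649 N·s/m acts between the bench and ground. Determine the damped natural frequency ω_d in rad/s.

ω_n = √(k/m) = √(2800/237) = 3.437 rad/s.
Critical damping c_c = 2√(k·m) = 2√(2800 × 237) = 1629 N·s/m, so ζ = c/c_c = 649/1629 = 0.3983.
ω_d = ω_n√(1 − ζ²) = 3.437 × √(1 − 0.159) = 3.153 rad/s.

3.15 rad/s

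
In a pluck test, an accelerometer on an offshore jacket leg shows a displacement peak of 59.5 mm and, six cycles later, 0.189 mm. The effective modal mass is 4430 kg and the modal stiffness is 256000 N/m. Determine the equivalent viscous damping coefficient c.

10200 N·s/m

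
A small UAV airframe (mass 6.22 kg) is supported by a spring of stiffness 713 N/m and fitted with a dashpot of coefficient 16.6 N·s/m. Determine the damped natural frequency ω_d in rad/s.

10.6 rad/s

ω_n = √(k/m) = √(713.0/6.22) = 10.71 rad/s.
Critical damping c_c = 2√(k·m) = 2√(713.0 × 6.22) = 133.2 N·s/m, so ζ = c/c_c = 16.6/133.2 = 0.1246.
ω_d = ω_n√(1 − ζ²) = 10.71 × √(1 − 0.0155) = 10.62 rad/s.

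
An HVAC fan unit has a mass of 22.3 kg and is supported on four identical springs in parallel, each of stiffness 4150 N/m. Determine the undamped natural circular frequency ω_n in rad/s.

27.3 rad/s

Parallel springs add: k_eq = 4 × 4150 = 16600 N/m.
ω_n = √(k_eq/m) = √(16600/22.3) = √744.4 = 27.28 rad/s.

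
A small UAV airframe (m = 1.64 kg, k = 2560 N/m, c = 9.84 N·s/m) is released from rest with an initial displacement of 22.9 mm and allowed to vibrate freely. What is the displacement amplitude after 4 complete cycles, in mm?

3.38 mm

ζ = c/(2√(km)) = 9.84/(2√(2560 × 1.64)) = 9.84/129.6 = 0.07593.
Logarithmic decrement δ = 2πζ/√(1 − ζ²) = 2π × 0.07593/√(1 − 0.00577) = 0.4785.
After n cycles, x_n/x₀ = e^(−nδ), so x_4 = 22.9 × e^(−4 × 0.4785) = 22.9 × 0.1475 = 3.378 mm.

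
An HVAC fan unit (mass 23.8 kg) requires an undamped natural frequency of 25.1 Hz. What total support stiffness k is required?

592000 N/m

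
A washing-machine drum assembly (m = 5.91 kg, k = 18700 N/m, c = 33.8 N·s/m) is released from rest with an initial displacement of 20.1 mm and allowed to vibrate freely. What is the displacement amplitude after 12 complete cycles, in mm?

0.433 mm

ζ = c/(2√(km)) = 33.8/(2√(18700 × 5.91)) = 33.8/664.9 = 0.05084.
Logarithmic decrement δ = 2πζ/√(1 − ζ²) = 2π × 0.05084/√(1 − 0.00258) = 0.3198.
After n cycles, x_n/x₀ = e^(−nδ), so x_12 = 20.1 × e^(−12 × 0.3198) = 20.1 × 0.02154 = 0.4329 mm.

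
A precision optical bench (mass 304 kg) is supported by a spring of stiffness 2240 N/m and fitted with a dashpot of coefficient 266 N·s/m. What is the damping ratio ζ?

0.161

ω_n = √(k/m) = √(2240/304) = 2.714 rad/s.
Critical damping c_c = 2√(k·m) = 2√(2240 × 304) = 1650 N·s/m, so ζ = c/c_c = 266/1650 = 0.1612.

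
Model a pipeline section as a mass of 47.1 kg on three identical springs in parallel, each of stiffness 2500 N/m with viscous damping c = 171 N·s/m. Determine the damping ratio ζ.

Parallel springs add: k_eq = 3 × 2500 = 7500 N/m.
ω_n = √(k_eq/m) = √(7500/47.1) = 12.62 rad/s.
Critical damping c_c = 2√(k_eq·m) = 2√(7500 × 47.1) = 1189 N·s/m, so ζ = c/c_c = 171/1189 = 0.1439.

0.144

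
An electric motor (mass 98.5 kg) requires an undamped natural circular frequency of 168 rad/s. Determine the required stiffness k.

2780000 N/m

k = m·ω_n² = 98.5 × 168.0² = 98.5 × 28220 = 2780000 N/m.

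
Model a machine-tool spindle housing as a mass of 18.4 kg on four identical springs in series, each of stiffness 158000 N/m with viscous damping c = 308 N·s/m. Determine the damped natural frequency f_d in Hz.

Series springs: 1/k_eq = 4/158000, so k_eq = 158000/4 = 39500 N/m.
ω_n = √(k_eq/m) = √(39500/18.4) = 46.33 rad/s.
Critical damping c_c = 2√(k_eq·m) = 2√(39500 × 18.4) = 1705 N·s/m, so ζ = c/c_c = 308/1705 = 0.1806.
ω_d = ω_n√(1 − ζ²) = 46.33 × √(1 − 0.0326) = 45.57 rad/s.
f_d = ω_d/(2π) = 7.253 Hz.

7.25 Hz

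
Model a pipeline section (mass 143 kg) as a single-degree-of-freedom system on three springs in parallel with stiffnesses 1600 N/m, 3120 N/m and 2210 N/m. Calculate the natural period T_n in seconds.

Parallel springs add: k_eq = 1600 + 3120 + 2210 = 6930 N/m.
ω_n = √(k_eq/m) = √(6930/143) = √48.46 = 6.961 rad/s.
T_n = 2π/ω_n = 6.283/6.961 = 0.9026 s.

0.903 s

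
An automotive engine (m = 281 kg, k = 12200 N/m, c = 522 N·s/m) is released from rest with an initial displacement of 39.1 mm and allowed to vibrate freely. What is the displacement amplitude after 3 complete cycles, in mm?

ζ = c/(2√(km)) = 522/(2√(12200 × 281)) = 522/3703 = 0.1410.
Logarithmic decrement δ = 2πζ/√(1 − ζ²) = 2π × 0.1410/√(1 − 0.0199) = 0.8946.
After n cycles, x_n/x₀ = e^(−nδ), so x_3 = 39.1 × e^(−3 × 0.8946) = 39.1 × 0.06830 = 2.670 mm.

2.67 mm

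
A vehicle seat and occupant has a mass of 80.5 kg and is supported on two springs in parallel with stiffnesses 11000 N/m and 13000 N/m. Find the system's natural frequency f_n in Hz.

Parallel springs add: k_eq = 11000 + 13000 = 24000 N/m.
ω_n = √(k_eq/m) = √(24000/80.5) = √298.1 = 17.27 rad/s.
f_n = ω_n/(2π) = 17.27/6.283 = 2.748 Hz.

2.75 Hz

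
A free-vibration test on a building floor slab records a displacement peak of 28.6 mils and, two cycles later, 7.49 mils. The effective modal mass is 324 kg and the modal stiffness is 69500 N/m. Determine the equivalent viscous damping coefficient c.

Logarithmic decrement δ = (1/n)·ln(x₀/x_n) = (1/2)·ln(28.6/7.49) = (1/2)·ln(3.818) = 0.6699.
ζ = δ/√(4π² + δ²) = 0.6699/√(39.48 + 0.449) = 0.6699/6.319 = 0.1060.
c = ζ · 2√(km) = 0.1060 × 2√(69500 × 324) = 0.1060 × 9491 = 1006 N·s/m.

1010 N·s/m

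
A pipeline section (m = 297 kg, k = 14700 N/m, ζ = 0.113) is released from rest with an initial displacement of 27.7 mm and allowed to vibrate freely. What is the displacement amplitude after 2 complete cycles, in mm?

6.63 mm

Logarithmic decrement δ = 2πζ/√(1 − ζ²) = 2π × 0.1130/√(1 − 0.0128) = 0.7146.
After n cycles, x_n/x₀ = e^(−nδ), so x_2 = 27.7 × e^(−2 × 0.7146) = 27.7 × 0.2395 = 6.634 mm.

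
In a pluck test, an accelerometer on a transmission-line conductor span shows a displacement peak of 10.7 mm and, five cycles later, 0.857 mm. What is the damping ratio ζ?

0.0801

Logarithmic decrement δ = (1/n)·ln(x₀/x_n) = (1/5)·ln(10.7/0.857) = (1/5)·ln(12.49) = 0.5049.
ζ = δ/√(4π² + δ²) = 0.5049/√(39.48 + 0.255) = 0.5049/6.303 = 0.08010.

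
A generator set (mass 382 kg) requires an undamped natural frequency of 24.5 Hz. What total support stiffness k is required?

9050000 N/m

ω_n = 2πf_n = 2π × 24.5 = 153.9 rad/s.
k = m·ω_n² = 382 × 153.9² = 382 × 23700 = 9052000 N/m.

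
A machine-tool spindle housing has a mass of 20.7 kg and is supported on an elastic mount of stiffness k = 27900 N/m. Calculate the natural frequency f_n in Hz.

5.84 Hz

ω_n = √(k/m) = √(27900/20.7) = √1348 = 36.71 rad/s.
f_n = ω_n/(2π) = 36.71/6.283 = 5.843 Hz.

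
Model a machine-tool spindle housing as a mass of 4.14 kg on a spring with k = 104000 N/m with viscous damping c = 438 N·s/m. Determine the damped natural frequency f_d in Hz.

ω_n = √(k/m) = √(104000/4.14) = 158.5 rad/s.
Critical damping c_c = 2√(k·m) = 2√(104000 × 4.14) = 1312 N·s/m, so ζ = c/c_c = 438/1312 = 0.3338.
ω_d = ω_n√(1 − ζ²) = 158.5 × √(1 − 0.111) = 149.4 rad/s.
f_d = ω_d/(2π) = 23.78 Hz.

23.8 Hz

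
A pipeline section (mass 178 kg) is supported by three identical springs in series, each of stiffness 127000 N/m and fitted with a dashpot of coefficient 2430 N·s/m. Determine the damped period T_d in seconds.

0.454 s

Series springs: 1/k_eq = 3/127000, so k_eq = 127000/3 = 42330 N/m.
ω_n = √(k_eq/m) = √(42330/178) = 15.42 rad/s.
Critical damping c_c = 2√(k_eq·m) = 2√(42330 × 178) = 5490 N·s/m, so ζ = c/c_c = 2430/5490 = 0.4426.
ω_d = ω_n√(1 − ζ²) = 15.42 × √(1 − 0.196) = 13.83 rad/s.
T_d = 2π/ω_d = 0.4544 s.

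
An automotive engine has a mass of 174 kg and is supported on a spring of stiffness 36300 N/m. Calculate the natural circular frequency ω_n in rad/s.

ω_n = √(k/m) = √(36300/174) = √208.6 = 14.44 rad/s.

14.4 rad/s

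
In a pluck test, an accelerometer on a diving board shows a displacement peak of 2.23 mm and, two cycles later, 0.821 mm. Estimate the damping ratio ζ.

Logarithmic decrement δ = (1/n)·ln(x₀/x_n) = (1/2)·ln(2.23/0.821) = (1/2)·ln(2.716) = 0.4996.
ζ = δ/√(4π² + δ²) = 0.4996/√(39.48 + 0.250) = 0.4996/6.303 = 0.07927.

0.0793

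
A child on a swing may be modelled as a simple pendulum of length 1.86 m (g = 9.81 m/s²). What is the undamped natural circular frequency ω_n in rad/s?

2.30 rad/s

For a simple pendulum ω_n = √(g/L) = √(9.81/1.86) = √5.274 = 2.297 rad/s.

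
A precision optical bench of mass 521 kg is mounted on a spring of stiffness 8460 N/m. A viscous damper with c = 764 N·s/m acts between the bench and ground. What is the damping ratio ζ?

0.182

ω_n = √(k/m) = √(8460/521) = 4.030 rad/s.
Critical damping c_c = 2√(k·m) = 2√(8460 × 521) = 4199 N·s/m, so ζ = c/c_c = 764/4199 = 0.1820.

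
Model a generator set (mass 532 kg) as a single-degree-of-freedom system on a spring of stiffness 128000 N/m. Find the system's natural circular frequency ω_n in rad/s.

15.5 rad/s

ω_n = √(k/m) = √(128000/532) = √240.6 = 15.51 rad/s.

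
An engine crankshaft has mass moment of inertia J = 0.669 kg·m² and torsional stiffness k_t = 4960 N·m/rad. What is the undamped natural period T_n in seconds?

0.0730 s

ω_n = √(k_t/J) = √(4960/0.669) = √7414 = 86.10 rad/s.
T_n = 2π/ω_n = 6.283/86.10 = 0.07297 s.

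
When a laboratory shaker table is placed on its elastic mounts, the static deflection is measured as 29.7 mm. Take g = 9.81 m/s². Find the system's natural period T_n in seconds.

0.346 s

ω_n = √(g/δ_st) = √(9.81/0.0297) = √330.3 = 18.17 rad/s.
T_n = 2π/ω_n = 6.283/18.17 = 0.3457 s.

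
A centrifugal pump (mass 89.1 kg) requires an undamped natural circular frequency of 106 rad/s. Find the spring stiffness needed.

1000000 N/m

k = m·ω_n² = 89.1 × 106.0² = 89.1 × 11240 = 1001000 N/m.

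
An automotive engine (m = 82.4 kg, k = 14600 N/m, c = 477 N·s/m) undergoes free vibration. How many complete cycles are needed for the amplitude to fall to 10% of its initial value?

2 cycles

ζ = c/(2√(km)) = 477/(2√(14600 × 82.4)) = 477/2194 = 0.2174.
Logarithmic decrement δ = 2πζ/√(1 − ζ²) = 2π × 0.2174/√(1 − 0.0473) = 1.400.
x_n/x₀ = e^(−nδ) ≤ 0.1; take ln: n ≥ ln(1/0.1)/δ = 2.303/1.400 = 1.645.
So 2 complete cycles are required.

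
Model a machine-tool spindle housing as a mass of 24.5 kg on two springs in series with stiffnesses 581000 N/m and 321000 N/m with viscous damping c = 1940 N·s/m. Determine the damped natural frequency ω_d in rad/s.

82.9 rad/s

Series springs: 1/k_eq = 1/581000 + 1/321000 = 4.836×10^-6, so k_eq = 206800 N/m.
ω_n = √(k_eq/m) = √(206800/24.5) = 91.87 rad/s.
Critical damping c_c = 2√(k_eq·m) = 2√(206800 × 24.5) = 4501 N·s/m, so ζ = c/c_c = 1940/4501 = 0.4310.
ω_d = ω_n√(1 − ζ²) = 91.87 × √(1 − 0.186) = 82.90 rad/s.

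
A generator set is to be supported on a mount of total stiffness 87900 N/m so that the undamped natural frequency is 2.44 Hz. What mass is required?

ω_n = 2πf_n = 2π × 2.44 = 15.33 rad/s.
m = k/ω_n² = 87900/15.33² = 87900/235.0 = 374.0 kg.

374 kg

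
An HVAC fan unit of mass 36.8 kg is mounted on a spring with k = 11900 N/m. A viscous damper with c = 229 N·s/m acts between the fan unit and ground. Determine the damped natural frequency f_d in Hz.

ω_n = √(k/m) = √(11900/36.8) = 17.98 rad/s.
Critical damping c_c = 2√(k·m) = 2√(11900 × 36.8) = 1324 N·s/m, so ζ = c/c_c = 229/1324 = 0.1730.
ω_d = ω_n√(1 − ζ²) = 17.98 × √(1 − 0.0299) = 17.71 rad/s.
f_d = ω_d/(2π) = 2.819 Hz.

2.82 Hz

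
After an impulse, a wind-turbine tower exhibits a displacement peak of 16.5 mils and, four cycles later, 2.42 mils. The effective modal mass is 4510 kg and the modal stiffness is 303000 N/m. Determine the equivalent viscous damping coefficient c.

Logarithmic decrement δ = (1/n)·ln(x₀/x_n) = (1/4)·ln(16.5/2.42) = (1/4)·ln(6.818) = 0.4799.
ζ = δ/√(4π² + δ²) = 0.4799/√(39.48 + 0.230) = 0.4799/6.301 = 0.07616.
c = ζ · 2√(km) = 0.07616 × 2√(303000 × 4510) = 0.07616 × 73930 = 5630 N·s/m.

5630 N·s/m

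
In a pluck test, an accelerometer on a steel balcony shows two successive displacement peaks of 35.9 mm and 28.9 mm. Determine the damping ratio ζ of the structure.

0.0345

Logarithmic decrement δ = (1/n)·ln(x₀/x_n) = (1/1)·ln(35.9/28.9) = (1/1)·ln(1.242) = 0.2169.
ζ = δ/√(4π² + δ²) = 0.2169/√(39.48 + 0.0470) = 0.2169/6.287 = 0.03450.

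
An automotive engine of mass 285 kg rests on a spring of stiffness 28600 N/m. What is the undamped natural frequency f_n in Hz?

ω_n = √(k/m) = √(28600/285) = √100.4 = 10.02 rad/s.
f_n = ω_n/(2π) = 10.02/6.283 = 1.594 Hz.

1.59 Hz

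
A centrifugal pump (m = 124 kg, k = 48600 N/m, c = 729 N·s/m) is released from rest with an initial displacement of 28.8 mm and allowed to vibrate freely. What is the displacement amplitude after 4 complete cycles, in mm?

ζ = c/(2√(km)) = 729/(2√(48600 × 124)) = 729/4910 = 0.1485.
Logarithmic decrement δ = 2πζ/√(1 − ζ²) = 2π × 0.1485/√(1 − 0.0220) = 0.9434.
After n cycles, x_n/x₀ = e^(−nδ), so x_4 = 28.8 × e^(−4 × 0.9434) = 28.8 × 0.02297 = 0.6616 mm.

0.662 mm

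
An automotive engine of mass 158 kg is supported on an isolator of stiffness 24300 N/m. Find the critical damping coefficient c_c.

3920 N·s/m

c_c = 2√(k·m) = 2√(24300 × 158) = 2 × 1959 = 3919 N·s/m.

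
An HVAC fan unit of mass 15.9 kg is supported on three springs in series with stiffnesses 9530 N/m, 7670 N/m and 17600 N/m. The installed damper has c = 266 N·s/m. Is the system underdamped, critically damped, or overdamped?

underdamped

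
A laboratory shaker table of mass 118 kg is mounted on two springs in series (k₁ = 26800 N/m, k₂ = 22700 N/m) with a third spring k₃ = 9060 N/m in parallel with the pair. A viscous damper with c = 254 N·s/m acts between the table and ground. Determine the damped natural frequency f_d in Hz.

2.13 Hz

Series pair: k_s = k₁k₂/(k₁+k₂) = (26800)(22700)/(26800 + 22700) = 12290 N/m. In parallel with k₃: k_eq = 12290 + 9060 = 21350 N/m.
ω_n = √(k_eq/m) = √(21350/118) = 13.45 rad/s.
Critical damping c_c = 2√(k_eq·m) = 2√(21350 × 118) = 3174 N·s/m, so ζ = c/c_c = 254/3174 = 0.08001.
ω_d = ω_n√(1 − ζ²) = 13.45 × √(1 − 0.00640) = 13.41 rad/s.
f_d = ω_d/(2π) = 2.134 Hz.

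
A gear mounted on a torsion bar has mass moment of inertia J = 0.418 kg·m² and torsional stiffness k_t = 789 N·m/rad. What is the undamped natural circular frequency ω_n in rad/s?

43.4 rad/s

ω_n = √(k_t/J) = √(789/0.418) = √1888 = 43.45 rad/s.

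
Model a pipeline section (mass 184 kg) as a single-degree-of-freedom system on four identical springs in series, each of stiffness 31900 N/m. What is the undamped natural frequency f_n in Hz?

Series springs: 1/k_eq = 4/31900, so k_eq = 31900/4 = 7975 N/m.
ω_n = √(k_eq/m) = √(7975/184) = √43.34 = 6.583 rad/s.
f_n = ω_n/(2π) = 6.583/6.283 = 1.048 Hz.

1.05 Hz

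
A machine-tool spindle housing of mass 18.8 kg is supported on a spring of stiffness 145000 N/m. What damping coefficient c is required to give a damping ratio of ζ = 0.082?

c_c = 2√(k·m) = 2√(145000 × 18.8) = 3302 N·s/m.
c = ζ·c_c = 0.082 × 3302 = 270.8 N·s/m.

271 N·s/m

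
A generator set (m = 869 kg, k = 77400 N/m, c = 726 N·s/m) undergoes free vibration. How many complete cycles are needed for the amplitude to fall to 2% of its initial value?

15 cycles

ζ = c/(2√(km)) = 726/(2√(77400 × 869)) = 726/16400 = 0.04426.
Logarithmic decrement δ = 2πζ/√(1 − ζ²) = 2π × 0.04426/√(1 − 0.00196) = 0.2784.
x_n/x₀ = e^(−nδ) ≤ 0.02; take ln: n ≥ ln(1/0.02)/δ = 3.912/0.2784 = 14.05.
So 15 complete cycles are required.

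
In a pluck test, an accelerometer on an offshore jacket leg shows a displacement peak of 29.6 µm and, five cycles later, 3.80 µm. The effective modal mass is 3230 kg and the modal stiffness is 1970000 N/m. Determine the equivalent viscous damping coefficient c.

Logarithmic decrement δ = (1/n)·ln(x₀/x_n) = (1/5)·ln(29.6/3.80) = (1/5)·ln(7.789) = 0.4106.
ζ = δ/√(4π² + δ²) = 0.4106/√(39.48 + 0.169) = 0.4106/6.297 = 0.06520.
c = ζ · 2√(km) = 0.06520 × 2√(1970000 × 3230) = 0.06520 × 159500 = 10400 N·s/m.

10400 N·s/m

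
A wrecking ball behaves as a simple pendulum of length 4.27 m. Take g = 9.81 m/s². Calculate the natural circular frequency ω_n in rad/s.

1.52 rad/s

For a simple pendulum ω_n = √(g/L) = √(9.81/4.27) = √2.297 = 1.516 rad/s.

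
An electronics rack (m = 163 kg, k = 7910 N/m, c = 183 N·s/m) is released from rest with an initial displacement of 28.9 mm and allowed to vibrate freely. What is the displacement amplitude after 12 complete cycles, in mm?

0.0651 mm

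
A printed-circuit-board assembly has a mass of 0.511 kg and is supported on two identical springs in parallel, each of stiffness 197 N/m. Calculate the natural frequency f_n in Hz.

4.42 Hz

Parallel springs add: k_eq = 2 × 197 = 394.0 N/m.
ω_n = √(k_eq/m) = √(394.0/0.511) = √771.0 = 27.77 rad/s.
f_n = ω_n/(2π) = 27.77/6.283 = 4.419 Hz.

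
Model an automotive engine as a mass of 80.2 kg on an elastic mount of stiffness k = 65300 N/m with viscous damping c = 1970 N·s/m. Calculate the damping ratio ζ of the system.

ω_n = √(k/m) = √(65300/80.2) = 28.53 rad/s.
Critical damping c_c = 2√(k·m) = 2√(65300 × 80.2) = 4577 N·s/m, so ζ = c/c_c = 1970/4577 = 0.4304.

0.430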